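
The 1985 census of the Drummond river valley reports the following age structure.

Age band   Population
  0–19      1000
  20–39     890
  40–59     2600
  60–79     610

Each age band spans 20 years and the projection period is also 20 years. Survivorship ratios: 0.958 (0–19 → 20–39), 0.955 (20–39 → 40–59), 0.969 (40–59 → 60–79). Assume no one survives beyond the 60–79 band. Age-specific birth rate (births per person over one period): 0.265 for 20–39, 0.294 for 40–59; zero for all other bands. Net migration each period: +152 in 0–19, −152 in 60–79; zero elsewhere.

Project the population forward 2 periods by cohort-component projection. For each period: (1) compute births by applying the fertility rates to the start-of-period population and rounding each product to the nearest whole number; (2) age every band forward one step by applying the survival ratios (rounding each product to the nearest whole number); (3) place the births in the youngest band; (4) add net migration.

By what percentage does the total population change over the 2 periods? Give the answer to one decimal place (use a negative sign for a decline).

Numbering the bands 1..4 from youngest to oldest:
[period 1]
Births: 890 × 0.265 = 236  |  2600 × 0.294 = 764 → total 1000
Band 2: 1000 × 0.958 = 958
Band 3: 890 × 0.955 = 850
Band 4: 2600 × 0.969 = 2519
Net migration: Band 1 + 152 → 1152; Band 4 − 152 → 2367
End of period: [1152, 958, 850, 2367]
[period 2]
Births: 958 × 0.265 = 254  |  850 × 0.294 = 250 → total 504
Band 2: 1152 × 0.958 = 1104
Band 3: 958 × 0.955 = 915
Band 4: 850 × 0.969 = 824
Net migration: Band 1 + 152 → 656; Band 4 − 152 → 672
End of period: [656, 1104, 915, 672]
Total: 5100 → 3347; change = -1753; percentage change = -34.4%

-34.4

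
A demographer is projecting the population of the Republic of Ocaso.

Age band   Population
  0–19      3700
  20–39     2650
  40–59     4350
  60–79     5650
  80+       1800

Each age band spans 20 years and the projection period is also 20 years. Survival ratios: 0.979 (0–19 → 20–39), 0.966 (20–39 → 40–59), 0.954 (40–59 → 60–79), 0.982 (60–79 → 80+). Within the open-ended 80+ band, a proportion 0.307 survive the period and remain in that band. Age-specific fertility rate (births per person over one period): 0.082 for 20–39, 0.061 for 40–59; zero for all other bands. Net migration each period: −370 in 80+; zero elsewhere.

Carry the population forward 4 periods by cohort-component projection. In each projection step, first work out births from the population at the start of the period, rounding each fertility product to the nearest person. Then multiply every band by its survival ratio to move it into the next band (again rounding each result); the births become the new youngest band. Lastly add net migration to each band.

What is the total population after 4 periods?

Period 1.
Births: 2650 × 0.082 = 217 ; 4350 × 0.061 = 265 ⇒ total 482
20–39: 3700 × 0.979 = 3622
40–59: 2650 × 0.966 = 2560
60–79: 4350 × 0.954 = 4150
80+: 5650 × 0.982 + 1800 × 0.307 = 5548 + 553 = 6101
Net migration: 80+ − 370 → 5731
→ [482, 3622, 2560, 4150, 5731]
Period 2.
Births: 3622 × 0.082 = 297 ; 2560 × 0.061 = 156 ⇒ total 453
20–39: 482 × 0.979 = 472
40–59: 3622 × 0.966 = 3499
60–79: 2560 × 0.954 = 2442
80+: 4150 × 0.982 + 5731 × 0.307 = 4075 + 1759 = 5834
Net migration: 80+ − 370 → 5464
→ [453, 472, 3499, 2442, 5464]
Period 3.
Births: 472 × 0.082 = 39 ; 3499 × 0.061 = 213 ⇒ total 252
20–39: 453 × 0.979 = 443
40–59: 472 × 0.966 = 456
60–79: 3499 × 0.954 = 3338
80+: 2442 × 0.982 + 5464 × 0.307 = 2398 + 1677 = 4075
Net migration: 80+ − 370 → 3705
→ [252, 443, 456, 3338, 3705]
Period 4.
Births: 443 × 0.082 = 36 ; 456 × 0.061 = 28 ⇒ total 64
20–39: 252 × 0.979 = 247
40–59: 443 × 0.966 = 428
60–79: 456 × 0.954 = 435
80+: 3338 × 0.982 + 3705 × 0.307 = 3278 + 1137 = 4415
Net migration: 80+ − 370 → 4045
→ [64, 247, 428, 435, 4045]
Total after period 4: 64 + 247 + 428 + 435 + 4045 = 5219

5219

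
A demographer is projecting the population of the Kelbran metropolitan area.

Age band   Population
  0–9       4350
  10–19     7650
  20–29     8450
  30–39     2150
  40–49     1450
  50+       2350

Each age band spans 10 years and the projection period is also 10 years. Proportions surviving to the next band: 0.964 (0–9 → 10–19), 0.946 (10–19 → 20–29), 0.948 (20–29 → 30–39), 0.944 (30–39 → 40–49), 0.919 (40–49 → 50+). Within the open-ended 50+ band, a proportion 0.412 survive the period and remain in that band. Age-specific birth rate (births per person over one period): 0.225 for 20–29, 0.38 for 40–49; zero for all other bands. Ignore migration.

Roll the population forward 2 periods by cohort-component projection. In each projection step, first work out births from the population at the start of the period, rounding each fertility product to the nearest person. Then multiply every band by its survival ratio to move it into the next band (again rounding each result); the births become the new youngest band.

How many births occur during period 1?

Period 1:
Births: 8450 × 0.225 = 1901  |  1450 × 0.38 = 551 → 2452
10–19: 4350 × 0.964 = 4193
20–29: 7650 × 0.946 = 7237
30–39: 8450 × 0.948 = 8011
40–49: 2150 × 0.944 = 2030
50+: 1450 × 0.919 + 2350 × 0.412 = 1333 + 968 = 2301
End of period: [2452, 4193, 7237, 8011, 2030, 2301]

2452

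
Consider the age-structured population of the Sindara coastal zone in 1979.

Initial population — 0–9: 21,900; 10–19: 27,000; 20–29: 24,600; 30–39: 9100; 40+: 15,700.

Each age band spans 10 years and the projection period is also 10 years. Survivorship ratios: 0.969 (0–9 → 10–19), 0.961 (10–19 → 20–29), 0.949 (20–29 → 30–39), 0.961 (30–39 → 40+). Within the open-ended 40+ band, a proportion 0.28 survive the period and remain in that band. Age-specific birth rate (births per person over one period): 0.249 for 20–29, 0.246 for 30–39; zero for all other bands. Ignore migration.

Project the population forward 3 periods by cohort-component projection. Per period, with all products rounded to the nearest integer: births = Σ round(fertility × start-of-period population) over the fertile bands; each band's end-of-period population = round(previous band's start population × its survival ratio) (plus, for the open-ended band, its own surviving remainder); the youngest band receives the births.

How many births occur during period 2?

12204

After projecting period 1:
Births: 24600 * 0.249 = 6125  |  9100 * 0.246 = 2239 → total 8364
10–19: 21900 * 0.969 = 21221
20–29: 27000 * 0.961 = 25947
30–39: 24600 * 0.949 = 23345
40+: 9100 * 0.961 + 15700 * 0.28 = 8745 + 4396 = 13141
Population now: 0–9=8364, 10–19=21221, 20–29=25947, 30–39=23345, 40+=13141
After projecting period 2:
Births: 25947 * 0.249 = 6461  |  23345 * 0.246 = 5743 → total 12204
10–19: 8364 * 0.969 = 8105
20–29: 21221 * 0.961 = 20393
30–39: 25947 * 0.949 = 24624
40+: 23345 * 0.961 + 13141 * 0.28 = 22435 + 3679 = 26114
Population now: 0–9=12204, 10–19=8105, 20–29=20393, 30–39=24624, 40+=26114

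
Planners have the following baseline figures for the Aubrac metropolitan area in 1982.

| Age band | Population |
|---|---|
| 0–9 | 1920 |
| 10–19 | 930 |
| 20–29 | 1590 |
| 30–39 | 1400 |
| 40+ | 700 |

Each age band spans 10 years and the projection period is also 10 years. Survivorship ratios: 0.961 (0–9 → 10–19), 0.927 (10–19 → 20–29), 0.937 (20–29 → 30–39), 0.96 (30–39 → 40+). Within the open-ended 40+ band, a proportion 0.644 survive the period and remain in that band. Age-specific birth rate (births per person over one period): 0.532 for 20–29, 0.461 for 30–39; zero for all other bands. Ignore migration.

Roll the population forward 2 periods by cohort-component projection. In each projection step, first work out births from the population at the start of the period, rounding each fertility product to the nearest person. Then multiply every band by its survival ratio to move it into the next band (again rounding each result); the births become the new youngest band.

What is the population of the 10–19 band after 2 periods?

1433

Numbering the bands 1..5 from youngest to oldest:
— Period 1 —
Births: 1590 × 0.532 = 846, 1400 × 0.461 = 645 → 1491
Band 2: 1920 × 0.961 = 1845
Band 3: 930 × 0.927 = 862
Band 4: 1590 × 0.937 = 1490
Band 5: 1400 × 0.96 + 700 × 0.644 = 1344 + 451 = 1795
Giving 1491 / 1845 / 862 / 1490 / 1795.
— Period 2 —
Births: 862 × 0.532 = 459, 1490 × 0.461 = 687 → 1146
Band 2: 1491 × 0.961 = 1433
Band 3: 1845 × 0.927 = 1710
Band 4: 862 × 0.937 = 808
Band 5: 1490 × 0.96 + 1795 × 0.644 = 1430 + 1156 = 2586
Giving 1146 / 1433 / 1710 / 808 / 2586.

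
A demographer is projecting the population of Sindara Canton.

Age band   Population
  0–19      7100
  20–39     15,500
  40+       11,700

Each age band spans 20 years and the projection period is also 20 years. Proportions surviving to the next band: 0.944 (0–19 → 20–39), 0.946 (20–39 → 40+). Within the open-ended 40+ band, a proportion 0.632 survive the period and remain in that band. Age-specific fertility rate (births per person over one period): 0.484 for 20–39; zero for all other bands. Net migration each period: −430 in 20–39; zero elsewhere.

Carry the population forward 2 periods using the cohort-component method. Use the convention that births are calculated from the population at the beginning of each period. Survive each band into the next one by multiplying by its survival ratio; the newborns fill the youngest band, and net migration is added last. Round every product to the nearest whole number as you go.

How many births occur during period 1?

7502

Period 1.
Births: 15500 * 0.484 = 7502
20–39: 7100 * 0.944 = 6702
40+: 15500 * 0.946 + 11700 * 0.632 = 14663 + 7394 = 22057
Net migration: 20–39 − 430 → 6272
End of period: [7502, 6272, 22057]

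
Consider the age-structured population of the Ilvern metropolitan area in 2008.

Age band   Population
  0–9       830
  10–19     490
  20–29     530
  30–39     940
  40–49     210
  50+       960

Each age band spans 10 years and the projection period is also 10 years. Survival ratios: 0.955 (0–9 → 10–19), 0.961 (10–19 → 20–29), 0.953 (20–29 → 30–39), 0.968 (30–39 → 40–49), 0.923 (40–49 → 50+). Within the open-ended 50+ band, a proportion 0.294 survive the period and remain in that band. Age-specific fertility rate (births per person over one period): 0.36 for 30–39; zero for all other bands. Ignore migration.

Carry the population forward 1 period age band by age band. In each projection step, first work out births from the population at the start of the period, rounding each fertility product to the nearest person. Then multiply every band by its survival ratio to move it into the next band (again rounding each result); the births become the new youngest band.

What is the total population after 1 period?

3493

— Period 1 —
Births: 940 * 0.36 = 338
10–19: 830 * 0.955 = 793
20–29: 490 * 0.961 = 471
30–39: 530 * 0.953 = 505
40–49: 940 * 0.968 = 910
50+: 210 * 0.923 + 960 * 0.294 = 194 + 282 = 476
Giving 338 / 793 / 471 / 505 / 910 / 476.
Total after period 1: 338 + 793 + 471 + 505 + 910 + 476 = 3493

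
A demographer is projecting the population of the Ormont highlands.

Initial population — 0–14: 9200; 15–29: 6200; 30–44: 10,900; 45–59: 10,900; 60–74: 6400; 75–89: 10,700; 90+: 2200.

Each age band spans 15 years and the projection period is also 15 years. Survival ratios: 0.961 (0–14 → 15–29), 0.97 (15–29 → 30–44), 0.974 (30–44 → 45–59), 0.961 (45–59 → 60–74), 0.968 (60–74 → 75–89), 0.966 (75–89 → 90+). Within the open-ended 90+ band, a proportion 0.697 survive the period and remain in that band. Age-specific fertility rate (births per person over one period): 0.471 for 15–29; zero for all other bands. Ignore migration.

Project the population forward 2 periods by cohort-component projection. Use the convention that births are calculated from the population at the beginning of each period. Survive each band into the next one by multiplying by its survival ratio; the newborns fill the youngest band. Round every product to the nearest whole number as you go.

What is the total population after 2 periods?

(Groups numbered youngest = 1 to oldest = 7.)
Period 1.
Births: 6200 × 0.471 = 2920
Group 2: 9200 × 0.961 = 8841
Group 3: 6200 × 0.97 = 6014
Group 4: 10900 × 0.974 = 10617
Group 5: 10900 × 0.961 = 10475
Group 6: 6400 × 0.968 = 6195
Group 7: 10700 × 0.966 + 2200 × 0.697 = 10336 + 1533 = 11869
Giving 2920 / 8841 / 6014 / 10617 / 10475 / 6195 / 11869.
Period 2.
Births: 8841 × 0.471 = 4164
Group 2: 2920 × 0.961 = 2806
Group 3: 8841 × 0.97 = 8576
Group 4: 6014 × 0.974 = 5858
Group 5: 10617 × 0.961 = 10203
Group 6: 10475 × 0.968 = 10140
Group 7: 6195 × 0.966 + 11869 × 0.697 = 5984 + 8273 = 14257
Giving 4164 / 2806 / 8576 / 5858 / 10203 / 10140 / 14257.
Total after period 2: 4164 + 2806 + 8576 + 5858 + 10203 + 10140 + 14257 = 56004

56004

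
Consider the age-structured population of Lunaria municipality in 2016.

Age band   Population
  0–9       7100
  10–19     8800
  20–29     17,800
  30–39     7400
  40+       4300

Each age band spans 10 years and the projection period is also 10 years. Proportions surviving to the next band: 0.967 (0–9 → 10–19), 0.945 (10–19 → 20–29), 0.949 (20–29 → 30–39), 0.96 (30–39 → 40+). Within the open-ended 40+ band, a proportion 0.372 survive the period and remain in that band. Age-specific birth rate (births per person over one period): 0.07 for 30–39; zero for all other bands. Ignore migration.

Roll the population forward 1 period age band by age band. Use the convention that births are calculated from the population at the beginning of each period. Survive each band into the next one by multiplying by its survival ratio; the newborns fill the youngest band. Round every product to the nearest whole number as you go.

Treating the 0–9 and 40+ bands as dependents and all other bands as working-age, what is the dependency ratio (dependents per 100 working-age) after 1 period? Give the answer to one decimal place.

Let group 1 be 0–9 through group 5 = 40+.
Period 1.
Births: 7400 × 0.07 = 518
Group 2: 7100 × 0.967 = 6866
Group 3: 8800 × 0.945 = 8316
Group 4: 17800 × 0.949 = 16892
Group 5: 7400 × 0.96 + 4300 × 0.372 = 7104 + 1600 = 8704
End of period: [518, 6866, 8316, 16892, 8704]
Dependents (band 0–9 + band 40+) = 518 + 8704 = 9222; working-age = 32074; ratio = 9222/32074 × 100 = 28.8

28.8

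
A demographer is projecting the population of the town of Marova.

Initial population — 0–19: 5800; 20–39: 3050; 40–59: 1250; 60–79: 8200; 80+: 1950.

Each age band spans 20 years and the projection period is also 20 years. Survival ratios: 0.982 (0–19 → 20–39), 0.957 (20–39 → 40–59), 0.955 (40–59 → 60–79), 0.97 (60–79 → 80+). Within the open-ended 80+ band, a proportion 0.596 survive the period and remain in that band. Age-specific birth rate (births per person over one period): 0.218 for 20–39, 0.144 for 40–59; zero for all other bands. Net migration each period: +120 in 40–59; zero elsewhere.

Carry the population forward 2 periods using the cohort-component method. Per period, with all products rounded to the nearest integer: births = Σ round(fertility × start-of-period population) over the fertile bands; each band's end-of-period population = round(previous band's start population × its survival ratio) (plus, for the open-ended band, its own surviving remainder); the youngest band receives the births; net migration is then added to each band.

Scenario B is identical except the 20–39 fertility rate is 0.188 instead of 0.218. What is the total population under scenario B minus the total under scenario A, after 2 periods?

-262

Let group 1 be 0–19 through group 5 = 80+.
Period 1.
Births: 3050 × 0.218 = 665, 1250 × 0.144 = 180 ⇒ total 845
Group 2: 5800 × 0.982 = 5696
Group 3: 3050 × 0.957 = 2919
Group 4: 1250 × 0.955 = 1194
Group 5: 8200 × 0.97 + 1950 × 0.596 = 7954 + 1162 = 9116
Net migration: Group 3 + 120 → 3039
→ [845, 5696, 3039, 1194, 9116]
Period 2.
Births: 5696 × 0.218 = 1242, 3039 × 0.144 = 438 ⇒ total 1680
Group 2: 845 × 0.982 = 830
Group 3: 5696 × 0.957 = 5451
Group 4: 3039 × 0.955 = 2902
Group 5: 1194 × 0.97 + 9116 × 0.596 = 1158 + 5433 = 6591
Net migration: Group 3 + 120 → 5571
→ [1680, 830, 5571, 2902, 6591]
Scenario A total after 2 periods: 17574
Scenario B projection —
Period 1.
Births: 3050 × 0.188 = 573, 1250 × 0.144 = 180 ⇒ total 753
Group 2: 5800 × 0.982 = 5696
Group 3: 3050 × 0.957 = 2919
Group 4: 1250 × 0.955 = 1194
Group 5: 8200 × 0.97 + 1950 × 0.596 = 7954 + 1162 = 9116
Net migration: Group 3 + 120 → 3039
→ [753, 5696, 3039, 1194, 9116]
Period 2.
Births: 5696 × 0.188 = 1071, 3039 × 0.144 = 438 ⇒ total 1509
Group 2: 753 × 0.982 = 739
Group 3: 5696 × 0.957 = 5451
Group 4: 3039 × 0.955 = 2902
Group 5: 1194 × 0.97 + 9116 × 0.596 = 1158 + 5433 = 6591
Net migration: Group 3 + 120 → 5571
→ [1509, 739, 5571, 2902, 6591]
Scenario B total after 2 periods: 17312
Difference B − A = 17312 − 17574 = -262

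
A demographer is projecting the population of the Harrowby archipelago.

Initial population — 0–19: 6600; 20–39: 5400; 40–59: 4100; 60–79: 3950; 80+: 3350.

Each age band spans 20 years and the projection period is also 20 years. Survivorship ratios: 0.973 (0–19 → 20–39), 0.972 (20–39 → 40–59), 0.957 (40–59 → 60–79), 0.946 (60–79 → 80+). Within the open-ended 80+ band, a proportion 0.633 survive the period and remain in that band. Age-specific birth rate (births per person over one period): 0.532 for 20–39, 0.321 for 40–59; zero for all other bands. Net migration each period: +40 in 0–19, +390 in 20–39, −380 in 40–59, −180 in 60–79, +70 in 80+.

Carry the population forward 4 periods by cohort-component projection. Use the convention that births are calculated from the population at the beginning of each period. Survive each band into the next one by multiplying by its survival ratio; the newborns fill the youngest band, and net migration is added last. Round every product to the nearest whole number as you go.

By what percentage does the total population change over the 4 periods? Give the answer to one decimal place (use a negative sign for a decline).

(Groups numbered youngest = 1 to oldest = 5.)
Period 1:
Births: 5400 * 0.532 = 2873  |  4100 * 0.321 = 1316 — total 4189
Group 2: 6600 * 0.973 = 6422
Group 3: 5400 * 0.972 = 5249
Group 4: 4100 * 0.957 = 3924
Group 5: 3950 * 0.946 + 3350 * 0.633 = 3737 + 2121 = 5858
Net migration: Group 1 + 40 → 4229; Group 2 + 390 → 6812; Group 3 − 380 → 4869; Group 4 − 180 → 3744; Group 5 + 70 → 5928
End of period: [4229, 6812, 4869, 3744, 5928]
Period 2:
Births: 6812 * 0.532 = 3624  |  4869 * 0.321 = 1563 — total 5187
Group 2: 4229 * 0.973 = 4115
Group 3: 6812 * 0.972 = 6621
Group 4: 4869 * 0.957 = 4660
Group 5: 3744 * 0.946 + 5928 * 0.633 = 3542 + 3752 = 7294
Net migration: Group 1 + 40 → 5227; Group 2 + 390 → 4505; Group 3 − 380 → 6241; Group 4 − 180 → 4480; Group 5 + 70 → 7364
End of period: [5227, 4505, 6241, 4480, 7364]
Period 3:
Births: 4505 * 0.532 = 2397  |  6241 * 0.321 = 2003 — total 4400
Group 2: 5227 * 0.973 = 5086
Group 3: 4505 * 0.972 = 4379
Group 4: 6241 * 0.957 = 5973
Group 5: 4480 * 0.946 + 7364 * 0.633 = 4238 + 4661 = 8899
Net migration: Group 1 + 40 → 4440; Group 2 + 390 → 5476; Group 3 − 380 → 3999; Group 4 − 180 → 5793; Group 5 + 70 → 8969
End of period: [4440, 5476, 3999, 5793, 8969]
Period 4:
Births: 5476 * 0.532 = 2913  |  3999 * 0.321 = 1284 — total 4197
Group 2: 4440 * 0.973 = 4320
Group 3: 5476 * 0.972 = 5323
Group 4: 3999 * 0.957 = 3827
Group 5: 5793 * 0.946 + 8969 * 0.633 = 5480 + 5677 = 11157
Net migration: Group 1 + 40 → 4237; Group 2 + 390 → 4710; Group 3 − 380 → 4943; Group 4 − 180 → 3647; Group 5 + 70 → 11227
End of period: [4237, 4710, 4943, 3647, 11227]
Total: 23400 → 28764; change = 5364; percentage change = 22.9%

22.9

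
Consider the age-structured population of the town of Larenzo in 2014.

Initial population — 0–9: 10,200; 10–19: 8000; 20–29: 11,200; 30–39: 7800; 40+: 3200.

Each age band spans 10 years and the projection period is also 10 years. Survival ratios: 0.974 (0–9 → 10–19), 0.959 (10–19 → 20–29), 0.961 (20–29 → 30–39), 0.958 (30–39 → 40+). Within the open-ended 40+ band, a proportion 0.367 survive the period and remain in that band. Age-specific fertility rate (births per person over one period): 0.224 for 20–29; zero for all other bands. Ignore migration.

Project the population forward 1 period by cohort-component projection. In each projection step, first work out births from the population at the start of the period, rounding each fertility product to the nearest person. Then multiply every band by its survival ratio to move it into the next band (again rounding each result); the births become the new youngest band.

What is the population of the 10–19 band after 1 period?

[period 1]
Births: 11200 × 0.224 = 2509
10–19: 10200 × 0.974 = 9935
20–29: 8000 × 0.959 = 7672
30–39: 11200 × 0.961 = 10763
40+: 7800 × 0.958 + 3200 × 0.367 = 7472 + 1174 = 8646
End of period: [2509, 9935, 7672, 10763, 8646]

9935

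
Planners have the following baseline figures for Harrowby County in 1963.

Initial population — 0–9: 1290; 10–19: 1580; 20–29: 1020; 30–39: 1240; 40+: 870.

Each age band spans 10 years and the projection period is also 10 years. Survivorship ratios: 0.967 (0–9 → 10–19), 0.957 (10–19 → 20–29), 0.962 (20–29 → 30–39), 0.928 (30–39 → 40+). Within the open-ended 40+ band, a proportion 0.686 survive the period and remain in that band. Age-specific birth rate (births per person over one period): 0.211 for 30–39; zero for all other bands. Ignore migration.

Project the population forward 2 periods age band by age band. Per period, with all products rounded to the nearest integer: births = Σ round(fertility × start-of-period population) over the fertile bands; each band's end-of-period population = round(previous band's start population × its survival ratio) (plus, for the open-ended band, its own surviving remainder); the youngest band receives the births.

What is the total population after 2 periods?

5217

Period 1:
Births: 1240 × 0.211 = 262
10–19: 1290 × 0.967 = 1247
20–29: 1580 × 0.957 = 1512
30–39: 1020 × 0.962 = 981
40+: 1240 × 0.928 + 870 × 0.686 = 1151 + 597 = 1748
Giving 262 / 1247 / 1512 / 981 / 1748.
Period 2:
Births: 981 × 0.211 = 207
10–19: 262 × 0.967 = 253
20–29: 1247 × 0.957 = 1193
30–39: 1512 × 0.962 = 1455
40+: 981 × 0.928 + 1748 × 0.686 = 910 + 1199 = 2109
Giving 207 / 253 / 1193 / 1455 / 2109.
Total after period 2: 207 + 253 + 1193 + 1455 + 2109 = 5217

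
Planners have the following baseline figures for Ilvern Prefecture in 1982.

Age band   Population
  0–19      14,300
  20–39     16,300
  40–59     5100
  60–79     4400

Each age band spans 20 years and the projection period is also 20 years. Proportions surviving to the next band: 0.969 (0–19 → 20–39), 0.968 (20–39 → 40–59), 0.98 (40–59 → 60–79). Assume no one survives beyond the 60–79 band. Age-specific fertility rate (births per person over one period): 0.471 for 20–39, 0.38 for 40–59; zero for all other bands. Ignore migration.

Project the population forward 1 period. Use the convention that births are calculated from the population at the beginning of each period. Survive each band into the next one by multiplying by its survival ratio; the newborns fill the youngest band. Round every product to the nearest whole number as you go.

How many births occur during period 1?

9615

Call the groups 1 to 4, youngest first.
Period 1.
Births: 16300 × 0.471 = 7677  |  5100 × 0.38 = 1938 — total 9615
Group 2: 14300 × 0.969 = 13857
Group 3: 16300 × 0.968 = 15778
Group 4: 5100 × 0.98 = 4998
End of period: [9615, 13857, 15778, 4998]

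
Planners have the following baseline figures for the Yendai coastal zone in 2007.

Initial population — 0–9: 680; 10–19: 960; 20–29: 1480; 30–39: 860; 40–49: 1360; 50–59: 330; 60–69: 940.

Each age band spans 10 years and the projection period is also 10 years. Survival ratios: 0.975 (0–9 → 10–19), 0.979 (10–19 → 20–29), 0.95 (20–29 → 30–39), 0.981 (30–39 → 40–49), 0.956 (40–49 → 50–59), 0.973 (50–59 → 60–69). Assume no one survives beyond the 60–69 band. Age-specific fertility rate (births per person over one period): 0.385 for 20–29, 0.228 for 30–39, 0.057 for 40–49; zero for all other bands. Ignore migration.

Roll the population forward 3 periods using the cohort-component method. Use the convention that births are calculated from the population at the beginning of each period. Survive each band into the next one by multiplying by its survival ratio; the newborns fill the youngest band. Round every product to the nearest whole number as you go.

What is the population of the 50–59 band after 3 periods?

— Period 1 —
Births: 1480 * 0.385 = 570  |  860 * 0.228 = 196  |  1360 * 0.057 = 78 → 844
10–19: 680 * 0.975 = 663
20–29: 960 * 0.979 = 940
30–39: 1480 * 0.95 = 1406
40–49: 860 * 0.981 = 844
50–59: 1360 * 0.956 = 1300
60–69: 330 * 0.973 = 321
Giving 844 / 663 / 940 / 1406 / 844 / 1300 / 321.
— Period 2 —
Births: 940 * 0.385 = 362  |  1406 * 0.228 = 321  |  844 * 0.057 = 48 → 731
10–19: 844 * 0.975 = 823
20–29: 663 * 0.979 = 649
30–39: 940 * 0.95 = 893
40–49: 1406 * 0.981 = 1379
50–59: 844 * 0.956 = 807
60–69: 1300 * 0.973 = 1265
Giving 731 / 823 / 649 / 893 / 1379 / 807 / 1265.
— Period 3 —
Births: 649 * 0.385 = 250  |  893 * 0.228 = 204  |  1379 * 0.057 = 79 → 533
10–19: 731 * 0.975 = 713
20–29: 823 * 0.979 = 806
30–39: 649 * 0.95 = 617
40–49: 893 * 0.981 = 876
50–59: 1379 * 0.956 = 1318
60–69: 807 * 0.973 = 785
Giving 533 / 713 / 806 / 617 / 876 / 1318 / 785.

1318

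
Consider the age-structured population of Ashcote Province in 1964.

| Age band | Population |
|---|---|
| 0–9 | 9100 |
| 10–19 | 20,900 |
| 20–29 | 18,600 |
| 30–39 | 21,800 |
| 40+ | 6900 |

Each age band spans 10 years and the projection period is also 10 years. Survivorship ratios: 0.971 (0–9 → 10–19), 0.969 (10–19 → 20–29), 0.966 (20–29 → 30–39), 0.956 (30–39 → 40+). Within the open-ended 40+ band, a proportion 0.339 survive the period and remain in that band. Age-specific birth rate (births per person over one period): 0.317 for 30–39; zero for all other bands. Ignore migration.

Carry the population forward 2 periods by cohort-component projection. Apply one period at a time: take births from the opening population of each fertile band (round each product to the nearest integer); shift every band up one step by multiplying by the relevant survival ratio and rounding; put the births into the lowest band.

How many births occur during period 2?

5696

Numbering the groups 1..5 from youngest to oldest:
Period 1:
Births: 21800 × 0.317 = 6911
Group 2: 9100 × 0.971 = 8836
Group 3: 20900 × 0.969 = 20252
Group 4: 18600 × 0.966 = 17968
Group 5: 21800 × 0.956 + 6900 × 0.339 = 20841 + 2339 = 23180
→ [6911, 8836, 20252, 17968, 23180]
Period 2:
Births: 17968 × 0.317 = 5696
Group 2: 6911 × 0.971 = 6711
Group 3: 8836 × 0.969 = 8562
Group 4: 20252 × 0.966 = 19563
Group 5: 17968 × 0.956 + 23180 × 0.339 = 17177 + 7858 = 25035
→ [5696, 6711, 8562, 19563, 25035]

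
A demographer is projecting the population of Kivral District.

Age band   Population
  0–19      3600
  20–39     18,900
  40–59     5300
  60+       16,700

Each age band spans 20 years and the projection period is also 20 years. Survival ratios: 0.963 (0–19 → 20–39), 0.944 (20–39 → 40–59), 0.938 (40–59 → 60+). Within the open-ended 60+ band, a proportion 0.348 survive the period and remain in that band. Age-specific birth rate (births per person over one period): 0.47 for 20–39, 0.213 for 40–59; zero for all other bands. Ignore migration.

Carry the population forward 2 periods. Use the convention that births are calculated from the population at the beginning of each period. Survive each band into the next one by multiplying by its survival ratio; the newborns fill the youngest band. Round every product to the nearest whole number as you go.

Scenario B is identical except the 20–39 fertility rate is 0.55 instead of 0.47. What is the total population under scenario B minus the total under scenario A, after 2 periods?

1734

Period 1:
Births: 18900 × 0.47 = 8883  |  5300 × 0.213 = 1129 → total 10012
20–39: 3600 × 0.963 = 3467
40–59: 18900 × 0.944 = 17842
60+: 5300 × 0.938 + 16700 × 0.348 = 4971 + 5812 = 10783
End of period: [10012, 3467, 17842, 10783]
Period 2:
Births: 3467 × 0.47 = 1629  |  17842 × 0.213 = 3800 → total 5429
20–39: 10012 × 0.963 = 9642
40–59: 3467 × 0.944 = 3273
60+: 17842 × 0.938 + 10783 × 0.348 = 16736 + 3752 = 20488
End of period: [5429, 9642, 3273, 20488]
Scenario A total after 2 periods: 38832
Scenario B projection —
Period 1:
Births: 18900 × 0.55 = 10395  |  5300 × 0.213 = 1129 → total 11524
20–39: 3600 × 0.963 = 3467
40–59: 18900 × 0.944 = 17842
60+: 5300 × 0.938 + 16700 × 0.348 = 4971 + 5812 = 10783
End of period: [11524, 3467, 17842, 10783]
Period 2:
Births: 3467 × 0.55 = 1907  |  17842 × 0.213 = 3800 → total 5707
20–39: 11524 × 0.963 = 11098
40–59: 3467 × 0.944 = 3273
60+: 17842 × 0.938 + 10783 × 0.348 = 16736 + 3752 = 20488
End of period: [5707, 11098, 3273, 20488]
Scenario B total after 2 periods: 40566
Difference B − A = 40566 − 38832 = 1734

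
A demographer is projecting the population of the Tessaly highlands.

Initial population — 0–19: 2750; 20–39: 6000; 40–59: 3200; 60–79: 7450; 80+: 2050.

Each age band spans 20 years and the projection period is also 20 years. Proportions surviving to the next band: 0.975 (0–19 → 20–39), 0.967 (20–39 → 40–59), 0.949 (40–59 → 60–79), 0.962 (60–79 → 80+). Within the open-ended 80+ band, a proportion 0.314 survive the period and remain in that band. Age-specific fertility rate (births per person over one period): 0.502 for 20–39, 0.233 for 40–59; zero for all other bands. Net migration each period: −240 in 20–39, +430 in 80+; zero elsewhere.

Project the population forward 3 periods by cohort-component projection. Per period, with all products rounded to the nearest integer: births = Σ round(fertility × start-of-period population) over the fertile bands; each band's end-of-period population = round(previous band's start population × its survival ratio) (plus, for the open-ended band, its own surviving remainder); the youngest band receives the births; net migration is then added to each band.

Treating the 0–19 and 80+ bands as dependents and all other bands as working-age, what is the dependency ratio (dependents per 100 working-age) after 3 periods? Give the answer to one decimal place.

126.0

Numbering the bands 1..5 from youngest to oldest:
Period 1:
Births: 6000 × 0.502 = 3012  |  3200 × 0.233 = 746 — total 3758
Band 2: 2750 × 0.975 = 2681
Band 3: 6000 × 0.967 = 5802
Band 4: 3200 × 0.949 = 3037
Band 5: 7450 × 0.962 + 2050 × 0.314 = 7167 + 644 = 7811
Net migration: Band 2 − 240 → 2441; Band 5 + 430 → 8241
Population now: 0–19=3758, 20–39=2441, 40–59=5802, 60–79=3037, 80+=8241
Period 2:
Births: 2441 × 0.502 = 1225  |  5802 × 0.233 = 1352 — total 2577
Band 2: 3758 × 0.975 = 3664
Band 3: 2441 × 0.967 = 2360
Band 4: 5802 × 0.949 = 5506
Band 5: 3037 × 0.962 + 8241 × 0.314 = 2922 + 2588 = 5510
Net migration: Band 2 − 240 → 3424; Band 5 + 430 → 5940
Population now: 0–19=2577, 20–39=3424, 40–59=2360, 60–79=5506, 80+=5940
Period 3:
Births: 3424 × 0.502 = 1719  |  2360 × 0.233 = 550 — total 2269
Band 2: 2577 × 0.975 = 2513
Band 3: 3424 × 0.967 = 3311
Band 4: 2360 × 0.949 = 2240
Band 5: 5506 × 0.962 + 5940 × 0.314 = 5297 + 1865 = 7162
Net migration: Band 2 − 240 → 2273; Band 5 + 430 → 7592
Population now: 0–19=2269, 20–39=2273, 40–59=3311, 60–79=2240, 80+=7592
Dependents (band 0–19 + band 80+) = 2269 + 7592 = 9861; working-age = 7824; ratio = 9861/7824 × 100 = 126.0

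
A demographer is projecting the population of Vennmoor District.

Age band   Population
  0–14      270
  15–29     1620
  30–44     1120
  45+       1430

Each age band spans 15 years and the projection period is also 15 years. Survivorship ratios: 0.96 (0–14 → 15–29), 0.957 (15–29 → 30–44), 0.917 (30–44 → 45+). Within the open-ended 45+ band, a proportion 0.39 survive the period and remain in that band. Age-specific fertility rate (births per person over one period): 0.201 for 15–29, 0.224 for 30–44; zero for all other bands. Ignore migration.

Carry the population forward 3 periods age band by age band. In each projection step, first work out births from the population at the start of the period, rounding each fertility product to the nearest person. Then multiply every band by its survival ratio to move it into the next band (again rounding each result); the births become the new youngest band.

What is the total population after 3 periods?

2102

[period 1]
Births: 1620 * 0.201 = 326  |  1120 * 0.224 = 251 — total 577
15–29: 270 * 0.96 = 259
30–44: 1620 * 0.957 = 1550
45+: 1120 * 0.917 + 1430 * 0.39 = 1027 + 558 = 1585
End of period: [577, 259, 1550, 1585]
[period 2]
Births: 259 * 0.201 = 52  |  1550 * 0.224 = 347 — total 399
15–29: 577 * 0.96 = 554
30–44: 259 * 0.957 = 248
45+: 1550 * 0.917 + 1585 * 0.39 = 1421 + 618 = 2039
End of period: [399, 554, 248, 2039]
[period 3]
Births: 554 * 0.201 = 111  |  248 * 0.224 = 56 — total 167
15–29: 399 * 0.96 = 383
30–44: 554 * 0.957 = 530
45+: 248 * 0.917 + 2039 * 0.39 = 227 + 795 = 1022
End of period: [167, 383, 530, 1022]
Total after period 3: 167 + 383 + 530 + 1022 = 2102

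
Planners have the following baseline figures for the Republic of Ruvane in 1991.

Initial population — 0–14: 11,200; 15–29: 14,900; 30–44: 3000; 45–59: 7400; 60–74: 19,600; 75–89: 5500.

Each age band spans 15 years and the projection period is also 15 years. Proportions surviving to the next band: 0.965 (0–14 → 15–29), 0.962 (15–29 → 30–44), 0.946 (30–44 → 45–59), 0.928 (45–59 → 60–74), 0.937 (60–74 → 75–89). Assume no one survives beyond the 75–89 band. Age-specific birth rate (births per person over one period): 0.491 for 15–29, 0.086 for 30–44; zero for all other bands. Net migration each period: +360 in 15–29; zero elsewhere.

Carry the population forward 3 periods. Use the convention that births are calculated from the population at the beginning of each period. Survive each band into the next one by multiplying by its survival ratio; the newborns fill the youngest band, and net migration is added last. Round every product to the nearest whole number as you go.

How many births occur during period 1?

[period 1]
Births: 14900 × 0.491 = 7316  |  3000 × 0.086 = 258 — total 7574
15–29: 11200 × 0.965 = 10808
30–44: 14900 × 0.962 = 14334
45–59: 3000 × 0.946 = 2838
60–74: 7400 × 0.928 = 6867
75–89: 19600 × 0.937 = 18365
Net migration: 15–29 + 360 → 11168
Population now: 0–14=7574, 15–29=11168, 30–44=14334, 45–59=2838, 60–74=6867, 75–89=18365

7574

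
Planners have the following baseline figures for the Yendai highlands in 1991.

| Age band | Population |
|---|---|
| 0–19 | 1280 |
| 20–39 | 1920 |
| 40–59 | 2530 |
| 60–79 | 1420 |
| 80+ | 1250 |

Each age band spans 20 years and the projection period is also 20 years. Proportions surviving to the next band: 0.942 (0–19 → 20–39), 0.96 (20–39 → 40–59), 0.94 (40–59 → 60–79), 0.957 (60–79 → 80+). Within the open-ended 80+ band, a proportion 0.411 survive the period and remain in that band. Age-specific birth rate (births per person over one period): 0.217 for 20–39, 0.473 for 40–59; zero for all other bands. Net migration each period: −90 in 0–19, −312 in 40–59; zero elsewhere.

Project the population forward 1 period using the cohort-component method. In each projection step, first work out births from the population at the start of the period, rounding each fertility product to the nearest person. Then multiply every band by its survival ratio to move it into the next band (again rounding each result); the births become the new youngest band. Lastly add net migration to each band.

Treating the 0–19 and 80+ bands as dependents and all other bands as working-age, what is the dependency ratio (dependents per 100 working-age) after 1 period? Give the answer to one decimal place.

Call the bands 1 to 5, youngest first.
After projecting period 1:
Births: 1920 × 0.217 = 417, 2530 × 0.473 = 1197 → total 1614
Band 2: 1280 × 0.942 = 1206
Band 3: 1920 × 0.96 = 1843
Band 4: 2530 × 0.94 = 2378
Band 5: 1420 × 0.957 + 1250 × 0.411 = 1359 + 514 = 1873
Net migration: Band 1 − 90 → 1524; Band 3 − 312 → 1531
→ [1524, 1206, 1531, 2378, 1873]
Dependents (band 0–19 + band 80+) = 1524 + 1873 = 3397; working-age = 5115; ratio = 3397/5115 × 100 = 66.4

66.4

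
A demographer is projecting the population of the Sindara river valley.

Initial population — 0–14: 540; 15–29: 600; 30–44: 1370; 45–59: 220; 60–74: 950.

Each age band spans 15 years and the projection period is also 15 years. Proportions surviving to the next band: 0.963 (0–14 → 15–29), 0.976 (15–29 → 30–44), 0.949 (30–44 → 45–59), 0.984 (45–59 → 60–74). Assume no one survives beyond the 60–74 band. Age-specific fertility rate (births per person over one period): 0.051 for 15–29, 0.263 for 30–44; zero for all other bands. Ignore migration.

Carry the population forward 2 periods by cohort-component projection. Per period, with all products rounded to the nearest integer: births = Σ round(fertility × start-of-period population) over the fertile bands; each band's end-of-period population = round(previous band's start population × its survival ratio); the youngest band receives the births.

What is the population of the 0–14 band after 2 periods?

181

— Period 1 —
Births: 600 * 0.051 = 31 ; 1370 * 0.263 = 360 → total 391
15–29: 540 * 0.963 = 520
30–44: 600 * 0.976 = 586
45–59: 1370 * 0.949 = 1300
60–74: 220 * 0.984 = 216
→ [391, 520, 586, 1300, 216]
— Period 2 —
Births: 520 * 0.051 = 27 ; 586 * 0.263 = 154 → total 181
15–29: 391 * 0.963 = 377
30–44: 520 * 0.976 = 508
45–59: 586 * 0.949 = 556
60–74: 1300 * 0.984 = 1279
→ [181, 377, 508, 556, 1279]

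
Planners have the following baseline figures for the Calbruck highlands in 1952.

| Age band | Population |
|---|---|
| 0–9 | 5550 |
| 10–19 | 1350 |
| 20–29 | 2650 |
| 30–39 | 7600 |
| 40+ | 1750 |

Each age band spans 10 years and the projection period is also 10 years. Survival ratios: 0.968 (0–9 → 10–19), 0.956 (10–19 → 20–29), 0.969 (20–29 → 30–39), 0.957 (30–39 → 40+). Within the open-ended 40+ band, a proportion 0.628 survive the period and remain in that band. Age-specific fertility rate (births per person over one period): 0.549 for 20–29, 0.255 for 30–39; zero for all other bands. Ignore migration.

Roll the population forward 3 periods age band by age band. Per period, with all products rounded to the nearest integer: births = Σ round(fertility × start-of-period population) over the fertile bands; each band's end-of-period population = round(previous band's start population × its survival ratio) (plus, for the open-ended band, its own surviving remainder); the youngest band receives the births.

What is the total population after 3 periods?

18619

[period 1]
Births: 2650 × 0.549 = 1455  |  7600 × 0.255 = 1938 — total 3393
10–19: 5550 × 0.968 = 5372
20–29: 1350 × 0.956 = 1291
30–39: 2650 × 0.969 = 2568
40+: 7600 × 0.957 + 1750 × 0.628 = 7273 + 1099 = 8372
End of period: [3393, 5372, 1291, 2568, 8372]
[period 2]
Births: 1291 × 0.549 = 709  |  2568 × 0.255 = 655 — total 1364
10–19: 3393 × 0.968 = 3284
20–29: 5372 × 0.956 = 5136
30–39: 1291 × 0.969 = 1251
40+: 2568 × 0.957 + 8372 × 0.628 = 2458 + 5258 = 7716
End of period: [1364, 3284, 5136, 1251, 7716]
[period 3]
Births: 5136 × 0.549 = 2820  |  1251 × 0.255 = 319 — total 3139
10–19: 1364 × 0.968 = 1320
20–29: 3284 × 0.956 = 3140
30–39: 5136 × 0.969 = 4977
40+: 1251 × 0.957 + 7716 × 0.628 = 1197 + 4846 = 6043
End of period: [3139, 1320, 3140, 4977, 6043]
Total after period 3: 3139 + 1320 + 3140 + 4977 + 6043 = 18619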